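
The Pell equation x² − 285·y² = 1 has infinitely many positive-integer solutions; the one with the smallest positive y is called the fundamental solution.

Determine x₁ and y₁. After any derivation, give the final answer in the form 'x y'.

d=285: √d = [16; 1,7,2,7,1,32] (ℓ=6, even), read p_5/q_5
step 0: (16, 1)  from 16·(1,0) + (0,1)
step 1: (17, 1)  from 1·(16,1) + (1,0)
…
step 3: (287, 17)  from 2·(135,8) + (17,1)
step 4: (2144, 127)  from 7·(287,17) + (135,8)
step 5: (2431, 144)  from 1·(2144,127) + (287,17)
fundamental: x₁=2431, y₁=144  (since 5909761 − 285·20736 = 1)

2431 144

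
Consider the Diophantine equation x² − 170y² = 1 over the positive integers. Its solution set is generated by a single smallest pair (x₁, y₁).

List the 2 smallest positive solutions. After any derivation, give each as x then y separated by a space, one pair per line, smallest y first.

339 26
229841 17628

√170 = [13; 26, …], period ℓ=1 (odd) → k=1
a_0=13:  p_0=13·1+0=13,  q_0=13·0+1=1
a_1=26:  p_1=26·13+1=339,  q_1=26·1+0=26
(x₁, y₁) = (339, 26);  339² − 170·26² = 1 ✓
n=2: (339,26)∘(339,26) = (339·339+170·26·26, 339·26+26·339) = (229841,17628)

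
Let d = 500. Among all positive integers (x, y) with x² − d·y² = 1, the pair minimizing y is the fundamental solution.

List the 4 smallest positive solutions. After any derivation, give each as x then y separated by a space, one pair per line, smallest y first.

930249 41602
1730726404001 77400437796
3220013013190122249 144003359718540806
5990827771012465337616001 267917962749548332043592

√500 → a₀=22, period (2,1,3,2,1,…,1,2,44); ℓ=14 even so k=13
i=0: a=22 ⇒ p=22, q=1
i=1: a=2 ⇒ p=45, q=2
…
i=3: a=3 ⇒ p=246, q=11
i=4: a=2 ⇒ p=559, q=25
i=5: a=1 ⇒ p=805, q=36
i=6: a=1 ⇒ p=1364, q=61
…
i=8: a=1 ⇒ p=15809, q=707
…
i=10: a=2 ⇒ p=76317, q=3413
i=11: a=3 ⇒ p=259205, q=11592
i=12: a=1 ⇒ p=335522, q=15005
i=13: a=2 ⇒ p=930249, q=41602
fundamental: x₁=930249, y₁=41602  (since 865363202001 − 500·1730726404 = 1)
k=2:  x_2 = 930249·930249+500·41602·41602 = 1730726404001,  y_2 = 930249·41602+41602·930249 = 77400437796
k=3:  x_3 = 930249·1730726404001+500·41602·77400437796 = 3220013013190122249,  y_3 = 930249·77400437796+41602·1730726404001 = 144003359718540806
k=4:  x_4 = 930249·3220013013190122249+500·41602·144003359718540806 = 5990827771012465337616001,  y_4 = 930249·144003359718540806+41602·3220013013190122249 = 267917962749548332043592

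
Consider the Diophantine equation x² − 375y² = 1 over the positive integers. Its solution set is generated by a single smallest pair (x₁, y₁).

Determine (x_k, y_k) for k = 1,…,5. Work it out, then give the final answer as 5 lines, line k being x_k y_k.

15124 781
457470751 23623688
13837575261124 714569313843
418558976041008001 21614292581499376
12660571893450834753124 653789121290623811405

[19; 2,1,2,1,5,1,2,1,2,38] for √375; ℓ=10 ⇒ convergent index 9
a_0=19:  p_0=19·1+0=19,  q_0=19·0+1=1
…
a_4=1:  p_4=1·155+58=213,  q_4=1·8+3=11
…
a_6=1:  p_6=1·1220+213=1433,  q_6=1·63+11=74
…
a_8=1:  p_8=1·4086+1433=5519,  q_8=1·211+74=285
a_9=2:  p_9=2·5519+4086=15124,  q_9=2·285+211=781
→ (15124, 781).  Check: 15124²=228735376, 375·781²=228735375, difference 1.
(15124+781√375)^2 = 457470751 + 23623688√375
(15124+781√375)^3 = 13837575261124 + 714569313843√375
(15124+781√375)^4 = 418558976041008001 + 21614292581499376√375
(15124+781√375)^5 = 12660571893450834753124 + 653789121290623811405√375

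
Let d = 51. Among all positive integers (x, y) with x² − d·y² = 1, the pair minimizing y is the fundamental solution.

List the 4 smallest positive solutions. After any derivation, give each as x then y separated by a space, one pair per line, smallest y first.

√51 → a₀=7, period (7,14); ℓ=2 even so k=1
k=0  a_k=7  p_k/q_k = 7/1
k=1  a_k=7  p_k/q_k = 50/7
fundamental: x₁=50, y₁=7  (since 2500 − 51·49 = 1)
(50+7√51)^2 = 4999 + 700√51
(50+7√51)^3 = 499850 + 69993√51
(50+7√51)^4 = 49980001 + 6998600√51

50 7
4999 700
499850 69993
49980001 6998600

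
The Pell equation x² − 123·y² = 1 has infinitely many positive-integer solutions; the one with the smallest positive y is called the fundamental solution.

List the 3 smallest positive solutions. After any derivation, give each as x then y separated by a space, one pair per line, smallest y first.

122 11
29767 2684
7263026 654885

d=123: √d = [11; 11,22] (ℓ=2, even), read p_1/q_1
k=0  a_k=11  p_k/q_k = 11/1
k=1  a_k=11  p_k/q_k = 122/11
→ (122, 11).  Check: 122²=14884, 123·11²=14883, difference 1.
(x_2, y_2) = (122·122 + 123·11·11, 122·11 + 11·122) = (29767, 2684)
(x_3, y_3) = (122·29767 + 123·11·2684, 122·2684 + 11·29767) = (7263026, 654885)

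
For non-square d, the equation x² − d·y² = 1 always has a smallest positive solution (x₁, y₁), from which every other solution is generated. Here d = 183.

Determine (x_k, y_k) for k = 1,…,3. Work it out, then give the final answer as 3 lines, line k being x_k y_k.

[13; 1,1,8,1,1,26] for √183; ℓ=6 ⇒ convergent index 5
step 0: (13, 1)  from 13·(1,0) + (0,1)
…
step 4: (257, 19)  from 1·(230,17) + (27,2)
step 5: (487, 36)  from 1·(257,19) + (230,17)
(x₁, y₁) = (487, 36);  487² − 183·36² = 1 ✓
k=2:  x_2 = 487·487+183·36·36 = 474337,  y_2 = 487·36+36·487 = 35064
k=3:  x_3 = 487·474337+183·36·35064 = 462003751,  y_3 = 487·35064+36·474337 = 34152300

487 36
474337 35064
462003751 34152300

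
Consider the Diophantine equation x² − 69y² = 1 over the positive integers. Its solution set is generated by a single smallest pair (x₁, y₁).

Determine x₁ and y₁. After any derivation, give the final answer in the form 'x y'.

7775 936

√69 → a₀=8, period (3,3,1,4,1,3,3,16); ℓ=8 even so k=7
k=0  a_k=8  p_k/q_k = 8/1
k=1  a_k=3  p_k/q_k = 25/3
…
k=3  a_k=1  p_k/q_k = 108/13
k=4  a_k=4  p_k/q_k = 515/62
…
k=6  a_k=3  p_k/q_k = 2384/287
k=7  a_k=3  p_k/q_k = 7775/936
fundamental: x₁=7775, y₁=936  (since 60450625 − 69·876096 = 1)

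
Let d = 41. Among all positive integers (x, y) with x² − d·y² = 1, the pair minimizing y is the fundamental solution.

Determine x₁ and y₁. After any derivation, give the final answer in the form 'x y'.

2049 320

√41 = [6; 2,2,12, …], period ℓ=3 (odd) → k=5
a_0=6:  p_0=6·1+0=6,  q_0=6·0+1=1
…
a_3=12:  p_3=12·32+13=397,  q_3=12·5+2=62
a_4=2:  p_4=2·397+32=826,  q_4=2·62+5=129
a_5=2:  p_5=2·826+397=2049,  q_5=2·129+62=320
fundamental: x₁=2049, y₁=320  (since 4198401 − 41·102400 = 1)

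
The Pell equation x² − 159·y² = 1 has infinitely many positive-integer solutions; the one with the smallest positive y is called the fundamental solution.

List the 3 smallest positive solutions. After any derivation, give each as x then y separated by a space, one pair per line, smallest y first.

1324 105
3505951 278040
9283756924 736249815

d=159: √d = [12; 1,1,1,1,3,1,1,1,1,24] (ℓ=10, even), read p_9/q_9
step 0: (12, 1)  from 12·(1,0) + (0,1)
…
step 2: (25, 2)  from 1·(13,1) + (12,1)
…
step 6: (290, 23)  from 1·(227,18) + (63,5)
…
step 8: (807, 64)  from 1·(517,41) + (290,23)
step 9: (1324, 105)  from 1·(807,64) + (517,41)
→ (1324, 105).  Check: 1324²=1752976, 159·105²=1752975, difference 1.
k=2:  x_2 = 1324·1324+159·105·105 = 3505951,  y_2 = 1324·105+105·1324 = 278040
k=3:  x_3 = 1324·3505951+159·105·278040 = 9283756924,  y_3 = 1324·278040+105·3505951 = 736249815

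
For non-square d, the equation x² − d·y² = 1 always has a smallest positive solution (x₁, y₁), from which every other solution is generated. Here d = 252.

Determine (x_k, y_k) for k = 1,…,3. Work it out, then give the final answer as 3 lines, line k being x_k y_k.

127 8
32257 2032
8193151 516120

√252 = [15; 1,6,1,30, …], period ℓ=4 (even) → k=3
k=0  a_k=15  p_k/q_k = 15/1
k=1  a_k=1  p_k/q_k = 16/1
k=2  a_k=6  p_k/q_k = 111/7
k=3  a_k=1  p_k/q_k = 127/8
→ (127, 8).  Check: 127²=16129, 252·8²=16128, difference 1.
n=2: (127,8)∘(127,8) = (127·127+252·8·8, 127·8+8·127) = (32257,2032)
n=3: (32257,2032)∘(127,8) = (127·32257+252·8·2032, 127·2032+8·32257) = (8193151,516120)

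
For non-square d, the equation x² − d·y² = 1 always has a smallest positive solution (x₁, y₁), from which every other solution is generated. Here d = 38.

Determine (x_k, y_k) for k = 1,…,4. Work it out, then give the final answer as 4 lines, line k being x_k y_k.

[6; 6,12] for √38; ℓ=2 ⇒ convergent index 1
step 0: (6, 1)  from 6·(1,0) + (0,1)
step 1: (37, 6)  from 6·(6,1) + (1,0)
→ (37, 6).  Check: 37²=1369, 38·6²=1368, difference 1.
(37+6√38)^2 = 2737 + 444√38
(37+6√38)^3 = 202501 + 32850√38
(37+6√38)^4 = 14982337 + 2430456√38

37 6
2737 444
202501 32850
14982337 2430456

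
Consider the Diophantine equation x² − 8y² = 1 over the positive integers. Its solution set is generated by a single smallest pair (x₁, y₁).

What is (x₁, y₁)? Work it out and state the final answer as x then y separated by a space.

[2; 1,4] for √8; ℓ=2 ⇒ convergent index 1
a_0=2:  p_0=2·1+0=2,  q_0=2·0+1=1
a_1=1:  p_1=1·2+1=3,  q_1=1·1+0=1
(x₁, y₁) = (3, 1);  3² − 8·1² = 1 ✓

3 1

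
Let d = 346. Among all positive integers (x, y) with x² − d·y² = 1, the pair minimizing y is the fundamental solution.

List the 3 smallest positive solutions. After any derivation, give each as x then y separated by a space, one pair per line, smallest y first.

17299 930
598510801 32176140
20707276675699 1113230090790

d=346: √d = [18; 1,1,1,1,36] (ℓ=5, odd), read p_9/q_9
k=0  a_k=18  p_k/q_k = 18/1
…
k=4  a_k=1  p_k/q_k = 93/5
…
k=8  a_k=1  p_k/q_k = 10398/559
k=9  a_k=1  p_k/q_k = 17299/930
(x₁, y₁) = (17299, 930);  17299² − 346·930² = 1 ✓
n=2: (17299,930)∘(17299,930) = (17299·17299+346·930·930, 17299·930+930·17299) = (598510801,32176140)
n=3: (598510801,32176140)∘(17299,930) = (17299·598510801+346·930·32176140, 17299·32176140+930·598510801) = (20707276675699,1113230090790)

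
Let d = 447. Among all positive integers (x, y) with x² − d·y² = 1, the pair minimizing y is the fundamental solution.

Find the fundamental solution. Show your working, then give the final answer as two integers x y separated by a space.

[21; 7,42] for √447; ℓ=2 ⇒ convergent index 1
k=0  a_k=21  p_k/q_k = 21/1
k=1  a_k=7  p_k/q_k = 148/7
fundamental: x₁=148, y₁=7  (since 21904 − 447·49 = 1)

148 7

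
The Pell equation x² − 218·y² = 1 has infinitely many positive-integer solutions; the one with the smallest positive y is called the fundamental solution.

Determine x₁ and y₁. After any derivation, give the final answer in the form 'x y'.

126003 8534

[14; 1,3,3,1,28] for √218; ℓ=5 ⇒ convergent index 9
i=0: a=14 ⇒ p=14, q=1
i=1: a=1 ⇒ p=15, q=1
…
i=6: a=1 ⇒ p=7471, q=506
…
i=8: a=3 ⇒ p=96370, q=6527
i=9: a=1 ⇒ p=126003, q=8534
→ (126003, 8534).  Check: 126003²=15876756009, 218·8534²=15876756008, difference 1.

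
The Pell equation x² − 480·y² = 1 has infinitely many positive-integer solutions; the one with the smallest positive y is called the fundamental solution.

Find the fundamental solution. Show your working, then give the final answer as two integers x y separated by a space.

241 11

[21; 1,9,1,42] for √480; ℓ=4 ⇒ convergent index 3
k=0  a_k=21  p_k/q_k = 21/1
k=1  a_k=1  p_k/q_k = 22/1
k=2  a_k=9  p_k/q_k = 219/10
k=3  a_k=1  p_k/q_k = 241/11
(x₁, y₁) = (241, 11);  241² − 480·11² = 1 ✓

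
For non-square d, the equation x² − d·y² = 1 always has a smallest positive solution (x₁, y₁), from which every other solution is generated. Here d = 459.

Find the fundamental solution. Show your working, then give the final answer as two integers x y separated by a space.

499850 23331

[21; 2,2,1,4,21,4,1,2,2,42] for √459; ℓ=10 ⇒ convergent index 9
i=0: a=21 ⇒ p=21, q=1
…
i=2: a=2 ⇒ p=107, q=5
…
i=4: a=4 ⇒ p=707, q=33
i=5: a=21 ⇒ p=14997, q=700
…
i=8: a=2 ⇒ p=212079, q=9899
i=9: a=2 ⇒ p=499850, q=23331
(x₁, y₁) = (499850, 23331);  499850² − 459·23331² = 1 ✓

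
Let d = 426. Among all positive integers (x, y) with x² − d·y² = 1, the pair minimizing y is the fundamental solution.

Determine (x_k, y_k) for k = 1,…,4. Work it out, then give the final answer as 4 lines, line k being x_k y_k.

[20; 1,1,1,3,2,6,2,3,1,1,1,40] for √426; ℓ=12 ⇒ convergent index 11
k=0  a_k=20  p_k/q_k = 20/1
…
k=2  a_k=1  p_k/q_k = 41/2
…
k=4  a_k=3  p_k/q_k = 227/11
k=5  a_k=2  p_k/q_k = 516/25
…
k=7  a_k=2  p_k/q_k = 7162/347
k=8  a_k=3  p_k/q_k = 24809/1202
…
k=10  a_k=1  p_k/q_k = 56780/2751
k=11  a_k=1  p_k/q_k = 88751/4300
→ (88751, 4300).  Check: 88751²=7876740001, 426·4300²=7876740000, difference 1.
(x_2, y_2) = (88751·88751 + 426·4300·4300, 88751·4300 + 4300·88751) = (15753480001, 763258600)
(x_3, y_3) = (88751·15753480001 + 426·4300·763258600, 88751·763258600 + 4300·15753480001) = (2796274207048751, 135479928012900)
(x_4, y_4) = (88751·2796274207048751 + 426·4300·135479928012900, 88751·135479928012900 + 4300·2796274207048751) = (496344264283813920001, 24047958181382517200)

88751 4300
15753480001 763258600
2796274207048751 135479928012900
496344264283813920001 24047958181382517200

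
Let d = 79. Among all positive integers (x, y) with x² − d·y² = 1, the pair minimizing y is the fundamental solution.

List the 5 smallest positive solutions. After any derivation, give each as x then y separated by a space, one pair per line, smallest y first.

[8; 1,7,1,16] for √79; ℓ=4 ⇒ convergent index 3
k=0  a_k=8  p_k/q_k = 8/1
…
k=2  a_k=7  p_k/q_k = 71/8
k=3  a_k=1  p_k/q_k = 80/9
(x₁, y₁) = (80, 9);  80² − 79·9² = 1 ✓
(80+9√79)^2 = 12799 + 1440√79
(80+9√79)^3 = 2047760 + 230391√79
(80+9√79)^4 = 327628801 + 36861120√79
(80+9√79)^5 = 52418560400 + 5897548809√79

80 9
12799 1440
2047760 230391
327628801 36861120
52418560400 5897548809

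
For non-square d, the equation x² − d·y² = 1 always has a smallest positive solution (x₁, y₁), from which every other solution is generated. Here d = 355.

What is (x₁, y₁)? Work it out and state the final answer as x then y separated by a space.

954809 50676

d=355: √d = [18; 1,5,3,3,1,6,1,3,3,5,1,36] (ℓ=12, even), read p_11/q_11
step 0: (18, 1)  from 18·(1,0) + (0,1)
…
step 2: (113, 6)  from 5·(19,1) + (18,1)
step 3: (358, 19)  from 3·(113,6) + (19,1)
step 4: (1187, 63)  from 3·(358,19) + (113,6)
step 5: (1545, 82)  from 1·(1187,63) + (358,19)
step 6: (10457, 555)  from 6·(1545,82) + (1187,63)
step 7: (12002, 637)  from 1·(10457,555) + (1545,82)
…
step 9: (151391, 8035)  from 3·(46463,2466) + (12002,637)
step 10: (803418, 42641)  from 5·(151391,8035) + (46463,2466)
step 11: (954809, 50676)  from 1·(803418,42641) + (151391,8035)
(x₁, y₁) = (954809, 50676);  954809² − 355·50676² = 1 ✓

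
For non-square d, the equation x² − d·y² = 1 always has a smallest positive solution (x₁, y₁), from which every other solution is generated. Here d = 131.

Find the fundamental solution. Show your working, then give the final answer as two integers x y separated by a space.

√131 = [11; 2,4,11,4,2,22, …], period ℓ=6 (even) → k=5
a_0=11:  p_0=11·1+0=11,  q_0=11·0+1=1
a_1=2:  p_1=2·11+1=23,  q_1=2·1+0=2
a_2=4:  p_2=4·23+11=103,  q_2=4·2+1=9
a_3=11:  p_3=11·103+23=1156,  q_3=11·9+2=101
a_4=4:  p_4=4·1156+103=4727,  q_4=4·101+9=413
a_5=2:  p_5=2·4727+1156=10610,  q_5=2·413+101=927
fundamental: x₁=10610, y₁=927  (since 112572100 − 131·859329 = 1)

10610 927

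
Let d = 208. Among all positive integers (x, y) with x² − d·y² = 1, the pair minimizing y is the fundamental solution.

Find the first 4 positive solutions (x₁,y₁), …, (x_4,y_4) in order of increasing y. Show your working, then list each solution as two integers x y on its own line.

d=208: √d = [14; 2,2,1,2,2,28] (ℓ=6, even), read p_5/q_5
k=0  a_k=14  p_k/q_k = 14/1
k=1  a_k=2  p_k/q_k = 29/2
k=2  a_k=2  p_k/q_k = 72/5
…
k=4  a_k=2  p_k/q_k = 274/19
k=5  a_k=2  p_k/q_k = 649/45
→ (649, 45).  Check: 649²=421201, 208·45²=421200, difference 1.
(x_2, y_2) = (649·649 + 208·45·45, 649·45 + 45·649) = (842401, 58410)
(x_3, y_3) = (649·842401 + 208·45·58410, 649·58410 + 45·842401) = (1093435849, 75816135)
(x_4, y_4) = (649·1093435849 + 208·45·75816135, 649·75816135 + 45·1093435849) = (1419278889601, 98409284820)

649 45
842401 58410
1093435849 75816135
1419278889601 98409284820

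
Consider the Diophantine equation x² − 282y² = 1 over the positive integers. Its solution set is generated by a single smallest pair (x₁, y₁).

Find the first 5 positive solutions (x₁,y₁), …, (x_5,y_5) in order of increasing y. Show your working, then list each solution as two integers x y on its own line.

2351 140
11054401 658280
51977791151 3095232420
244399562937601 14553782180560
1149166692954808751 68431880717760700

√282 = [16; 1,3,1,4,1,3,1,32, …], period ℓ=8 (even) → k=7
step 0: (16, 1)  from 16·(1,0) + (0,1)
step 1: (17, 1)  from 1·(16,1) + (1,0)
step 2: (67, 4)  from 3·(17,1) + (16,1)
…
step 4: (403, 24)  from 4·(84,5) + (67,4)
…
step 6: (1864, 111)  from 3·(487,29) + (403,24)
step 7: (2351, 140)  from 1·(1864,111) + (487,29)
fundamental: x₁=2351, y₁=140  (since 5527201 − 282·19600 = 1)
n=2: (2351,140)∘(2351,140) = (2351·2351+282·140·140, 2351·140+140·2351) = (11054401,658280)
n=3: (11054401,658280)∘(2351,140) = (2351·11054401+282·140·658280, 2351·658280+140·11054401) = (51977791151,3095232420)
n=4: (51977791151,3095232420)∘(2351,140) = (2351·51977791151+282·140·3095232420, 2351·3095232420+140·51977791151) = (244399562937601,14553782180560)
n=5: (244399562937601,14553782180560)∘(2351,140) = (2351·244399562937601+282·140·14553782180560, 2351·14553782180560+140·244399562937601) = (1149166692954808751,68431880717760700)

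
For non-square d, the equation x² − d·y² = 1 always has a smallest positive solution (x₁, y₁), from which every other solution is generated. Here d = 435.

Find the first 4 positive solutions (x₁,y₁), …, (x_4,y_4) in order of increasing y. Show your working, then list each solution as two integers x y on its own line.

146 7
42631 2044
12448106 596841
3634804321 174275528

[20; 1,5,1,40] for √435; ℓ=4 ⇒ convergent index 3
k=0  a_k=20  p_k/q_k = 20/1
k=1  a_k=1  p_k/q_k = 21/1
k=2  a_k=5  p_k/q_k = 125/6
k=3  a_k=1  p_k/q_k = 146/7
→ (146, 7).  Check: 146²=21316, 435·7²=21315, difference 1.
n=2: (146,7)∘(146,7) = (146·146+435·7·7, 146·7+7·146) = (42631,2044)
n=3: (42631,2044)∘(146,7) = (146·42631+435·7·2044, 146·2044+7·42631) = (12448106,596841)
n=4: (12448106,596841)∘(146,7) = (146·12448106+435·7·596841, 146·596841+7·12448106) = (3634804321,174275528)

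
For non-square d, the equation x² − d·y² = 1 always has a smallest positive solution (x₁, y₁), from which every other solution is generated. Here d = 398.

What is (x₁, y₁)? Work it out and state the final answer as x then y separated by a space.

399 20

√398 = [19; 1,18,1,38, …], period ℓ=4 (even) → k=3
a_0=19:  p_0=19·1+0=19,  q_0=19·0+1=1
a_1=1:  p_1=1·19+1=20,  q_1=1·1+0=1
a_2=18:  p_2=18·20+19=379,  q_2=18·1+1=19
a_3=1:  p_3=1·379+20=399,  q_3=1·19+1=20
→ (399, 20).  Check: 399²=159201, 398·20²=159200, difference 1.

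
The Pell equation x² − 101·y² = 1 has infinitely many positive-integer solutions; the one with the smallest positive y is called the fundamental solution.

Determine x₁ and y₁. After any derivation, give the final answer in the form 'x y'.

201 20

√101 = [10; 20, …], period ℓ=1 (odd) → k=1
i=0: a=10 ⇒ p=10, q=1
i=1: a=20 ⇒ p=201, q=20
(x₁, y₁) = (201, 20);  201² − 101·20² = 1 ✓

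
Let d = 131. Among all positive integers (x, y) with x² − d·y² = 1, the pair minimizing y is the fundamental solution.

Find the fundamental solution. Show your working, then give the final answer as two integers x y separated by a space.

[11; 2,4,11,4,2,22] for √131; ℓ=6 ⇒ convergent index 5
k=0  a_k=11  p_k/q_k = 11/1
k=1  a_k=2  p_k/q_k = 23/2
k=2  a_k=4  p_k/q_k = 103/9
k=3  a_k=11  p_k/q_k = 1156/101
k=4  a_k=4  p_k/q_k = 4727/413
k=5  a_k=2  p_k/q_k = 10610/927
fundamental: x₁=10610, y₁=927  (since 112572100 − 131·859329 = 1)

10610 927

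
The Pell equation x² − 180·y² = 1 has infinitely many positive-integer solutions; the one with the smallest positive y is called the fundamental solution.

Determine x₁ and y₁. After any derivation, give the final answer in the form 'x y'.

161 12

√180 = [13; 2,2,2,26, …], period ℓ=4 (even) → k=3
k=0  a_k=13  p_k/q_k = 13/1
k=1  a_k=2  p_k/q_k = 27/2
k=2  a_k=2  p_k/q_k = 67/5
k=3  a_k=2  p_k/q_k = 161/12
fundamental: x₁=161, y₁=12  (since 25921 − 180·144 = 1)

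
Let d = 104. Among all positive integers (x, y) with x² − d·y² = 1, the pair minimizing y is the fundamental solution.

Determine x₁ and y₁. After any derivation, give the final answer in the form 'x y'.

51 5

√104 → a₀=10, period (5,20); ℓ=2 even so k=1
k=0  a_k=10  p_k/q_k = 10/1
k=1  a_k=5  p_k/q_k = 51/5
fundamental: x₁=51, y₁=5  (since 2601 − 104·25 = 1)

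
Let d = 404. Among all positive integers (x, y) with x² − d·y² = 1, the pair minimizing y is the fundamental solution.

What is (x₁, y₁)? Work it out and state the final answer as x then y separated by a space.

[20; 10,40] for √404; ℓ=2 ⇒ convergent index 1
i=0: a=20 ⇒ p=20, q=1
i=1: a=10 ⇒ p=201, q=10
→ (201, 10).  Check: 201²=40401, 404·10²=40400, difference 1.

201 10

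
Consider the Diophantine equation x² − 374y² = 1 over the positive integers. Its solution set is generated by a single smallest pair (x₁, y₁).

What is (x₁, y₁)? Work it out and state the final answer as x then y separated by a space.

3365 174

√374 → a₀=19, period (2,1,18,1,2,38); ℓ=6 even so k=5
a_0=19:  p_0=19·1+0=19,  q_0=19·0+1=1
a_1=2:  p_1=2·19+1=39,  q_1=2·1+0=2
a_2=1:  p_2=1·39+19=58,  q_2=1·2+1=3
a_3=18:  p_3=18·58+39=1083,  q_3=18·3+2=56
a_4=1:  p_4=1·1083+58=1141,  q_4=1·56+3=59
a_5=2:  p_5=2·1141+1083=3365,  q_5=2·59+56=174
→ (3365, 174).  Check: 3365²=11323225, 374·174²=11323224, difference 1.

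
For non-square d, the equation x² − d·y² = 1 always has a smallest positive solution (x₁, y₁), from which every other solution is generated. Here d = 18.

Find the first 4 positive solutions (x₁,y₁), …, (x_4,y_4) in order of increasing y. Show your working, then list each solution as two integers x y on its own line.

[4; 4,8] for √18; ℓ=2 ⇒ convergent index 1
step 0: (4, 1)  from 4·(1,0) + (0,1)
step 1: (17, 4)  from 4·(4,1) + (1,0)
(x₁, y₁) = (17, 4);  17² − 18·4² = 1 ✓
(17+4√18)^2 = 577 + 136√18
(17+4√18)^3 = 19601 + 4620√18
(17+4√18)^4 = 665857 + 156944√18

17 4
577 136
19601 4620
665857 156944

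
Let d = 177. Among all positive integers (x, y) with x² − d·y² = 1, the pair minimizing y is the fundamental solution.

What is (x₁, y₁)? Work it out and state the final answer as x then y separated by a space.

62423 4692

√177 → a₀=13, period (3,3,2,8,2,3,3,26); ℓ=8 even so k=7
step 0: (13, 1)  from 13·(1,0) + (0,1)
step 1: (40, 3)  from 3·(13,1) + (1,0)
…
step 4: (2581, 194)  from 8·(306,23) + (133,10)
step 5: (5468, 411)  from 2·(2581,194) + (306,23)
step 6: (18985, 1427)  from 3·(5468,411) + (2581,194)
step 7: (62423, 4692)  from 3·(18985,1427) + (5468,411)
fundamental: x₁=62423, y₁=4692  (since 3896630929 − 177·22014864 = 1)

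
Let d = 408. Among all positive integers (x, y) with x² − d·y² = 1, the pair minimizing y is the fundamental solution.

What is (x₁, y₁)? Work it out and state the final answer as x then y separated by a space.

101 5

d=408: √d = [20; 5,40] (ℓ=2, even), read p_1/q_1
step 0: (20, 1)  from 20·(1,0) + (0,1)
step 1: (101, 5)  from 5·(20,1) + (1,0)
(x₁, y₁) = (101, 5);  101² − 408·5² = 1 ✓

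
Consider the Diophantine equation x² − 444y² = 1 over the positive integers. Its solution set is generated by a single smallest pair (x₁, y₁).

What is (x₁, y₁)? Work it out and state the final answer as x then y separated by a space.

[21; 14,42] for √444; ℓ=2 ⇒ convergent index 1
step 0: (21, 1)  from 21·(1,0) + (0,1)
step 1: (295, 14)  from 14·(21,1) + (1,0)
(x₁, y₁) = (295, 14);  295² − 444·14² = 1 ✓

295 14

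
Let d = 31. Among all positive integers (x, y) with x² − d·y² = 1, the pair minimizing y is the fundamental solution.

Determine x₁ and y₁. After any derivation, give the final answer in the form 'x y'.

1520 273

[5; 1,1,3,5,3,1,1,10] for √31; ℓ=8 ⇒ convergent index 7
step 0: (5, 1)  from 5·(1,0) + (0,1)
step 1: (6, 1)  from 1·(5,1) + (1,0)
step 2: (11, 2)  from 1·(6,1) + (5,1)
step 3: (39, 7)  from 3·(11,2) + (6,1)
step 4: (206, 37)  from 5·(39,7) + (11,2)
…
step 6: (863, 155)  from 1·(657,118) + (206,37)
step 7: (1520, 273)  from 1·(863,155) + (657,118)
fundamental: x₁=1520, y₁=273  (since 2310400 − 31·74529 = 1)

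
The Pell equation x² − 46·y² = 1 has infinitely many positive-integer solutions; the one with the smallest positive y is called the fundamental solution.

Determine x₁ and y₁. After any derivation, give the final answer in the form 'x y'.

24335 3588

[6; 1,3,1,1,2,6,2,1,1,3,1,12] for √46; ℓ=12 ⇒ convergent index 11
a_0=6:  p_0=6·1+0=6,  q_0=6·0+1=1
a_1=1:  p_1=1·6+1=7,  q_1=1·1+0=1
…
a_4=1:  p_4=1·34+27=61,  q_4=1·5+4=9
a_5=2:  p_5=2·61+34=156,  q_5=2·9+5=23
…
a_8=1:  p_8=1·2150+997=3147,  q_8=1·317+147=464
…
a_10=3:  p_10=3·5297+3147=19038,  q_10=3·781+464=2807
a_11=1:  p_11=1·19038+5297=24335,  q_11=1·2807+781=3588
→ (24335, 3588).  Check: 24335²=592192225, 46·3588²=592192224, difference 1.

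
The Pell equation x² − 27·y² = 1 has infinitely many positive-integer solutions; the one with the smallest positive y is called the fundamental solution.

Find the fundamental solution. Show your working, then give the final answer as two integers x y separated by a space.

√27 = [5; 5,10, …], period ℓ=2 (even) → k=1
a_0=5:  p_0=5·1+0=5,  q_0=5·0+1=1
a_1=5:  p_1=5·5+1=26,  q_1=5·1+0=5
(x₁, y₁) = (26, 5);  26² − 27·5² = 1 ✓

26 5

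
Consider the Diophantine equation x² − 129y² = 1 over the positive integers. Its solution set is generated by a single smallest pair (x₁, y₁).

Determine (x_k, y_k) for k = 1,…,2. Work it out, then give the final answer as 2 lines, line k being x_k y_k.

[11; 2,1,3,1,6,1,3,1,2,22] for √129; ℓ=10 ⇒ convergent index 9
i=0: a=11 ⇒ p=11, q=1
i=1: a=2 ⇒ p=23, q=2
i=2: a=1 ⇒ p=34, q=3
…
i=4: a=1 ⇒ p=159, q=14
i=5: a=6 ⇒ p=1079, q=95
…
i=7: a=3 ⇒ p=4793, q=422
i=8: a=1 ⇒ p=6031, q=531
i=9: a=2 ⇒ p=16855, q=1484
(x₁, y₁) = (16855, 1484);  16855² − 129·1484² = 1 ✓
(16855+1484√129)^2 = 568182049 + 50025640√129

16855 1484
568182049 50025640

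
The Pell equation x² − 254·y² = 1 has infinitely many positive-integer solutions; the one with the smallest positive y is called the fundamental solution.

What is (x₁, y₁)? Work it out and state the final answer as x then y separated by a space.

255 16

[15; 1,14,1,30] for √254; ℓ=4 ⇒ convergent index 3
k=0  a_k=15  p_k/q_k = 15/1
k=1  a_k=1  p_k/q_k = 16/1
k=2  a_k=14  p_k/q_k = 239/15
k=3  a_k=1  p_k/q_k = 255/16
fundamental: x₁=255, y₁=16  (since 65025 − 254·256 = 1)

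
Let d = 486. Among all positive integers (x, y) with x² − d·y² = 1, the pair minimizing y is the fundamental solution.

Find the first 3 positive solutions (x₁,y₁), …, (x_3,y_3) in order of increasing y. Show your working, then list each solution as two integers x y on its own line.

d=486: √d = [22; 22,44] (ℓ=2, even), read p_1/q_1
a_0=22:  p_0=22·1+0=22,  q_0=22·0+1=1
a_1=22:  p_1=22·22+1=485,  q_1=22·1+0=22
→ (485, 22).  Check: 485²=235225, 486·22²=235224, difference 1.
n=2: (485,22)∘(485,22) = (485·485+486·22·22, 485·22+22·485) = (470449,21340)
n=3: (470449,21340)∘(485,22) = (485·470449+486·22·21340, 485·21340+22·470449) = (456335045,20699778)

485 22
470449 21340
456335045 20699778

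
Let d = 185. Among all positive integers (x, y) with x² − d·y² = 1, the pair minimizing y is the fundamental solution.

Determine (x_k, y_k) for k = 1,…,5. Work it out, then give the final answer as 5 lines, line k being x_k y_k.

√185 → a₀=13, period (1,1,1,1,26); ℓ=5 odd so k=9
a_0=13:  p_0=13·1+0=13,  q_0=13·0+1=1
…
a_2=1:  p_2=1·14+13=27,  q_2=1·1+1=2
a_3=1:  p_3=1·27+14=41,  q_3=1·2+1=3
a_4=1:  p_4=1·41+27=68,  q_4=1·3+2=5
a_5=26:  p_5=26·68+41=1809,  q_5=26·5+3=133
…
a_8=1:  p_8=1·3686+1877=5563,  q_8=1·271+138=409
a_9=1:  p_9=1·5563+3686=9249,  q_9=1·409+271=680
fundamental: x₁=9249, y₁=680  (since 85544001 − 185·462400 = 1)
(9249+680√185)^2 = 171088001 + 12578640√185
(9249+680√185)^3 = 3164785833249 + 232679682040√185
(9249+680√185)^4 = 58542208172352001 + 4304108745797280√185
(9249+680√185)^5 = 1082913763607381481249 + 79617403347078403400√185

9249 680
171088001 12578640
3164785833249 232679682040
58542208172352001 4304108745797280
1082913763607381481249 79617403347078403400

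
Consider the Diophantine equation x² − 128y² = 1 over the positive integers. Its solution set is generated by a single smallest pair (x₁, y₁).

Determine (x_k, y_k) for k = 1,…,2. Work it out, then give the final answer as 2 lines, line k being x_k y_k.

577 51
665857 58854

d=128: √d = [11; 3,5,3,22] (ℓ=4, even), read p_3/q_3
step 0: (11, 1)  from 11·(1,0) + (0,1)
…
step 2: (181, 16)  from 5·(34,3) + (11,1)
step 3: (577, 51)  from 3·(181,16) + (34,3)
fundamental: x₁=577, y₁=51  (since 332929 − 128·2601 = 1)
(x_2, y_2) = (577·577 + 128·51·51, 577·51 + 51·577) = (665857, 58854)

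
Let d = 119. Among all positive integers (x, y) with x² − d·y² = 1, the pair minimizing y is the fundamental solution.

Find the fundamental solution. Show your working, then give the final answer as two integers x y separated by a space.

120 11

√119 → a₀=10, period (1,9,1,20); ℓ=4 even so k=3
i=0: a=10 ⇒ p=10, q=1
…
i=2: a=9 ⇒ p=109, q=10
i=3: a=1 ⇒ p=120, q=11
→ (120, 11).  Check: 120²=14400, 119·11²=14399, difference 1.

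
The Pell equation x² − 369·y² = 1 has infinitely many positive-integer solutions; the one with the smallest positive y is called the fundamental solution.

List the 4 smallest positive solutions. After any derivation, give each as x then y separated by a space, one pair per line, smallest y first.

√369 = [19; 4,1,3,2,7,4,7,2,3,1,4,38, …], period ℓ=12 (even) → k=11
a_0=19:  p_0=19·1+0=19,  q_0=19·0+1=1
…
a_2=1:  p_2=1·77+19=96,  q_2=1·4+1=5
a_3=3:  p_3=3·96+77=365,  q_3=3·5+4=19
a_4=2:  p_4=2·365+96=826,  q_4=2·19+5=43
a_5=7:  p_5=7·826+365=6147,  q_5=7·43+19=320
a_6=4:  p_6=4·6147+826=25414,  q_6=4·320+43=1323
a_7=7:  p_7=7·25414+6147=184045,  q_7=7·1323+320=9581
a_8=2:  p_8=2·184045+25414=393504,  q_8=2·9581+1323=20485
…
a_10=1:  p_10=1·1364557+393504=1758061,  q_10=1·71036+20485=91521
a_11=4:  p_11=4·1758061+1364557=8396801,  q_11=4·91521+71036=437120
→ (8396801, 437120).  Check: 8396801²=70506267033601, 369·437120²=70506267033600, difference 1.
n=2: (8396801,437120)∘(8396801,437120) = (8396801·8396801+369·437120·437120, 8396801·437120+437120·8396801) = (141012534067201,7340819306240)
n=3: (141012534067201,7340819306240)∘(8396801,437120) = (8396801·141012534067201+369·437120·7340819306240, 8396801·7340819306240+437120·141012534067201) = (2368108374136006451201,123278797782910239360)
n=4: (2368108374136006451201,123278797782910239360)∘(8396801,437120) = (8396801·2368108374136006451201+369·437120·123278797782910239360, 8396801·123278797782910239360+437120·2368108374136006451201) = (39769069528107045198367948801,2070295065004669620717268480)

8396801 437120
141012534067201 7340819306240
2368108374136006451201 123278797782910239360
39769069528107045198367948801 2070295065004669620717268480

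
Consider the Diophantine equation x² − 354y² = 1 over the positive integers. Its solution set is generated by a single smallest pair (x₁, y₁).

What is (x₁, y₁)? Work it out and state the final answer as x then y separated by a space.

√354 → a₀=18, period (1,4,2,2,18,2,2,4,1,36); ℓ=10 even so k=9
k=0  a_k=18  p_k/q_k = 18/1
…
k=6  a_k=2  p_k/q_k = 19210/1021
…
k=8  a_k=4  p_k/q_k = 210294/11177
k=9  a_k=1  p_k/q_k = 258065/13716
→ (258065, 13716).  Check: 258065²=66597544225, 354·13716²=66597544224, difference 1.

258065 13716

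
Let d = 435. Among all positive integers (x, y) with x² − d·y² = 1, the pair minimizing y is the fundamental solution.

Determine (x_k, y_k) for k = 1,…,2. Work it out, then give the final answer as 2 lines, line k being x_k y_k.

146 7
42631 2044

d=435: √d = [20; 1,5,1,40] (ℓ=4, even), read p_3/q_3
a_0=20:  p_0=20·1+0=20,  q_0=20·0+1=1
…
a_2=5:  p_2=5·21+20=125,  q_2=5·1+1=6
a_3=1:  p_3=1·125+21=146,  q_3=1·6+1=7
(x₁, y₁) = (146, 7);  146² − 435·7² = 1 ✓
n=2: (146,7)∘(146,7) = (146·146+435·7·7, 146·7+7·146) = (42631,2044)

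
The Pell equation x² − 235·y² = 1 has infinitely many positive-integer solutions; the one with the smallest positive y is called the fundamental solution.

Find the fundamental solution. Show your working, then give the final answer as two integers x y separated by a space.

46 3

[15; 3,30] for √235; ℓ=2 ⇒ convergent index 1
k=0  a_k=15  p_k/q_k = 15/1
k=1  a_k=3  p_k/q_k = 46/3
→ (46, 3).  Check: 46²=2116, 235·3²=2115, difference 1.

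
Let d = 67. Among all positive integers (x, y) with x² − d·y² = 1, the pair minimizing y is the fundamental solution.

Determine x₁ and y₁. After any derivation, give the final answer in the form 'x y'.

√67 = [8; 5,2,1,1,7,1,1,2,5,16, …], period ℓ=10 (even) → k=9
step 0: (8, 1)  from 8·(1,0) + (0,1)
step 1: (41, 5)  from 5·(8,1) + (1,0)
step 2: (90, 11)  from 2·(41,5) + (8,1)
step 3: (131, 16)  from 1·(90,11) + (41,5)
step 4: (221, 27)  from 1·(131,16) + (90,11)
step 5: (1678, 205)  from 7·(221,27) + (131,16)
step 6: (1899, 232)  from 1·(1678,205) + (221,27)
…
step 8: (9053, 1106)  from 2·(3577,437) + (1899,232)
step 9: (48842, 5967)  from 5·(9053,1106) + (3577,437)
(x₁, y₁) = (48842, 5967);  48842² − 67·5967² = 1 ✓

48842 5967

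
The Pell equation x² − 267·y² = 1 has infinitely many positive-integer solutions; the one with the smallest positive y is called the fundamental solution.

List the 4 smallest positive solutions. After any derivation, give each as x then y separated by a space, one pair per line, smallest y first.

2402 147
11539207 706188
55434348026 3392527005
266306596377697 16297699025832

√267 → a₀=16, period (2,1,15,1,2,32); ℓ=6 even so k=5
k=0  a_k=16  p_k/q_k = 16/1
k=1  a_k=2  p_k/q_k = 33/2
…
k=4  a_k=1  p_k/q_k = 817/50
k=5  a_k=2  p_k/q_k = 2402/147
fundamental: x₁=2402, y₁=147  (since 5769604 − 267·21609 = 1)
(2402+147√267)^2 = 11539207 + 706188√267
(2402+147√267)^3 = 55434348026 + 3392527005√267
(2402+147√267)^4 = 266306596377697 + 16297699025832√267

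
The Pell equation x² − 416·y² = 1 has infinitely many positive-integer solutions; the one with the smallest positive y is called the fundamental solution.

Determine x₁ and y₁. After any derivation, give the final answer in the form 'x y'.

5201 255

[20; 2,1,1,9,1,1,2,40] for √416; ℓ=8 ⇒ convergent index 7
k=0  a_k=20  p_k/q_k = 20/1
…
k=2  a_k=1  p_k/q_k = 61/3
k=3  a_k=1  p_k/q_k = 102/5
…
k=5  a_k=1  p_k/q_k = 1081/53
k=6  a_k=1  p_k/q_k = 2060/101
k=7  a_k=2  p_k/q_k = 5201/255
(x₁, y₁) = (5201, 255);  5201² − 416·255² = 1 ✓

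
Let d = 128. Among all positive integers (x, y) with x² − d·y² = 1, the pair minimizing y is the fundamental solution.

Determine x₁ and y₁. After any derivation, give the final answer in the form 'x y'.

577 51

√128 → a₀=11, period (3,5,3,22); ℓ=4 even so k=3
i=0: a=11 ⇒ p=11, q=1
…
i=2: a=5 ⇒ p=181, q=16
i=3: a=3 ⇒ p=577, q=51
fundamental: x₁=577, y₁=51  (since 332929 − 128·2601 = 1)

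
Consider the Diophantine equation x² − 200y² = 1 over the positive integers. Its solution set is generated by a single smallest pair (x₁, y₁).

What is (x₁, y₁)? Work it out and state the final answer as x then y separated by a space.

99 7

d=200: √d = [14; 7,28] (ℓ=2, even), read p_1/q_1
i=0: a=14 ⇒ p=14, q=1
i=1: a=7 ⇒ p=99, q=7
fundamental: x₁=99, y₁=7  (since 9801 − 200·49 = 1)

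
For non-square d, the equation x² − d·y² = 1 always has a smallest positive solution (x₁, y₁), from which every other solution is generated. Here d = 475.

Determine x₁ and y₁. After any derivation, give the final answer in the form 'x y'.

d=475: √d = [21; 1,3,1,6,2,6,1,3,1,42] (ℓ=10, even), read p_9/q_9
step 0: (21, 1)  from 21·(1,0) + (0,1)
…
step 3: (109, 5)  from 1·(87,4) + (22,1)
step 4: (741, 34)  from 6·(109,5) + (87,4)
…
step 8: (45921, 2107)  from 3·(11878,545) + (10287,472)
step 9: (57799, 2652)  from 1·(45921,2107) + (11878,545)
(x₁, y₁) = (57799, 2652);  57799² − 475·2652² = 1 ✓

57799 2652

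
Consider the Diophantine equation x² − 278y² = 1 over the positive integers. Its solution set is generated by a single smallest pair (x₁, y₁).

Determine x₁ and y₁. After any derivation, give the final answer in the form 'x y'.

√278 → a₀=16, period (1,2,16,2,1,32); ℓ=6 even so k=5
k=0  a_k=16  p_k/q_k = 16/1
…
k=2  a_k=2  p_k/q_k = 50/3
…
k=4  a_k=2  p_k/q_k = 1684/101
k=5  a_k=1  p_k/q_k = 2501/150
fundamental: x₁=2501, y₁=150  (since 6255001 − 278·22500 = 1)

2501 150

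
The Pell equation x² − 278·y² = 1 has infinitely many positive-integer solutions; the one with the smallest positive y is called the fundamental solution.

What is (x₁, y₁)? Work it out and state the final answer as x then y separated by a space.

d=278: √d = [16; 1,2,16,2,1,32] (ℓ=6, even), read p_5/q_5
i=0: a=16 ⇒ p=16, q=1
…
i=3: a=16 ⇒ p=817, q=49
i=4: a=2 ⇒ p=1684, q=101
i=5: a=1 ⇒ p=2501, q=150
(x₁, y₁) = (2501, 150);  2501² − 278·150² = 1 ✓

2501 150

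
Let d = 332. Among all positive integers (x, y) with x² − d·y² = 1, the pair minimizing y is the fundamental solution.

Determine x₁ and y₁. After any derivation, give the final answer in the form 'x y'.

[18; 4,1,1,8,1,1,4,36] for √332; ℓ=8 ⇒ convergent index 7
a_0=18:  p_0=18·1+0=18,  q_0=18·0+1=1
…
a_6=1:  p_6=1·1567+1403=2970,  q_6=1·86+77=163
a_7=4:  p_7=4·2970+1567=13447,  q_7=4·163+86=738
→ (13447, 738).  Check: 13447²=180821809, 332·738²=180821808, difference 1.

13447 738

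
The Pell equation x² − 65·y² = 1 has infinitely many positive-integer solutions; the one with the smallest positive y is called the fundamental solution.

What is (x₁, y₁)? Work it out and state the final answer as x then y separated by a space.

d=65: √d = [8; 16] (ℓ=1, odd), read p_1/q_1
step 0: (8, 1)  from 8·(1,0) + (0,1)
step 1: (129, 16)  from 16·(8,1) + (1,0)
(x₁, y₁) = (129, 16);  129² − 65·16² = 1 ✓

129 16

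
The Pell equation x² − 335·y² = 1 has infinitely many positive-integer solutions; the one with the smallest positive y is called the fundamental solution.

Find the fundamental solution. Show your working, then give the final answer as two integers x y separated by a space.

604 33

[18; 3,3,3,36] for √335; ℓ=4 ⇒ convergent index 3
i=0: a=18 ⇒ p=18, q=1
…
i=2: a=3 ⇒ p=183, q=10
i=3: a=3 ⇒ p=604, q=33
→ (604, 33).  Check: 604²=364816, 335·33²=364815, difference 1.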